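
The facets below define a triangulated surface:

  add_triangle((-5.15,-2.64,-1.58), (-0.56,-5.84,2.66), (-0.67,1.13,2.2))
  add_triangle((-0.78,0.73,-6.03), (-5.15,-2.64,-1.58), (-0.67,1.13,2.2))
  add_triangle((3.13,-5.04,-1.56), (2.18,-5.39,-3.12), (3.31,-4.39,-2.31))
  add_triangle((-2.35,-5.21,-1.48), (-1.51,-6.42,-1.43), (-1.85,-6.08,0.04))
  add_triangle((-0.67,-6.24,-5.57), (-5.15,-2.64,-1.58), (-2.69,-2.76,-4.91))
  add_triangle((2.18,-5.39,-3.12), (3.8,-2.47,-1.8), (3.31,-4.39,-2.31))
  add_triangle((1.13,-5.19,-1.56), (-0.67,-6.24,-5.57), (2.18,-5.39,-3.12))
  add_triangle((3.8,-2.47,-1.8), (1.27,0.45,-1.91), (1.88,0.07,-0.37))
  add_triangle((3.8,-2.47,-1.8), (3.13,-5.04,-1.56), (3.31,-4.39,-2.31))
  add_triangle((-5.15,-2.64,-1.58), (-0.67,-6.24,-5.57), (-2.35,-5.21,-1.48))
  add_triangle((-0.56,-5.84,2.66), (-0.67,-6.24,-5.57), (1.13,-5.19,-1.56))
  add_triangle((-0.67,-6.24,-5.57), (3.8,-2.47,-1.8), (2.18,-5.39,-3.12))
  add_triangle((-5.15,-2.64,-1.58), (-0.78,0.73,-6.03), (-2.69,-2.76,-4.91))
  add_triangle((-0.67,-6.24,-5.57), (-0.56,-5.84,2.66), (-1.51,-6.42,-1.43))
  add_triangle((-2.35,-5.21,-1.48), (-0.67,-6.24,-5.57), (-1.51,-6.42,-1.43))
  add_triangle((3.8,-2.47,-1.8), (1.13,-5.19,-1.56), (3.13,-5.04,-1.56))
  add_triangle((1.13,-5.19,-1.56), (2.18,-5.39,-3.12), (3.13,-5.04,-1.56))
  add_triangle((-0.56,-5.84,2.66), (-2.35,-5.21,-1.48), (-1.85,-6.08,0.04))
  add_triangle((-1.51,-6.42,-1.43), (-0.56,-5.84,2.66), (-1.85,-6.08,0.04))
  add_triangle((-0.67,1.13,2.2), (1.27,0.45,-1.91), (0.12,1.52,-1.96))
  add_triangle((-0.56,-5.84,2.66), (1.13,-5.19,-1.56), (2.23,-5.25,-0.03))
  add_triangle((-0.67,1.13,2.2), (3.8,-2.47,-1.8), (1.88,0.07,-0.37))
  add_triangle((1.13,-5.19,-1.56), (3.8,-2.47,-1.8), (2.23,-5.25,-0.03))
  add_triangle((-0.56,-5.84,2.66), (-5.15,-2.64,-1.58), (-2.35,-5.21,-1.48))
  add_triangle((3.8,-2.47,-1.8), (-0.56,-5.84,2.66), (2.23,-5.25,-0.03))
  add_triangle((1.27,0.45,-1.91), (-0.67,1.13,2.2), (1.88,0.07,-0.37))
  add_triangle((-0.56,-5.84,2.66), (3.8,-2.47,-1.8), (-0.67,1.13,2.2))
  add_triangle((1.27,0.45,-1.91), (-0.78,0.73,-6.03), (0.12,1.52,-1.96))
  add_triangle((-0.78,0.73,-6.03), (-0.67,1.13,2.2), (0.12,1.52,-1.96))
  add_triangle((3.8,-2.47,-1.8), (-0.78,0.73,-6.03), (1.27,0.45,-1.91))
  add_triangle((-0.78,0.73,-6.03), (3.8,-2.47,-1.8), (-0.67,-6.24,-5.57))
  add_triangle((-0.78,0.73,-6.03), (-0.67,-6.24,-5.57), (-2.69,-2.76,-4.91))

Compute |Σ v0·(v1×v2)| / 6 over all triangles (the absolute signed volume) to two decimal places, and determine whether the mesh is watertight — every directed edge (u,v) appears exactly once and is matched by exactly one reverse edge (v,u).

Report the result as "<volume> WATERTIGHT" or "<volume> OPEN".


Per-triangle v0·(v1×v2)/6:
  t1: +15.0469
  t2: +9.6565
  t3: +1.6444
  t4: +1.8213
  t5: +14.3146
  t6: +1.0920
  t7: +5.8482
  t8: +1.4911
  t9: +1.3029
  t10: +14.6009
  t11: +13.6008
  t12: +5.9890
  t13: +10.8256
  t14: +7.0195
  t15: +5.3027
  t16: -1.7323
  t17: +2.5979
  t18: +0.1641
  t19: +2.9936
  t20: +0.8879
  t21: +6.6038
  t22: +1.3115
  t23: +5.3626
  t24: +13.3532
  t25: +1.7315
  t26: +0.8617
  t27: +8.4506
  t28: +1.8736
  t29: +1.7548
  t30: +4.9848
  t31: +27.8873
  t32: +14.4493
Σ = +203.0924 → |volume| = 203.09

Directed edges: 96 total, each appears once with its reverse present → watertight.

203.09 WATERTIGHT


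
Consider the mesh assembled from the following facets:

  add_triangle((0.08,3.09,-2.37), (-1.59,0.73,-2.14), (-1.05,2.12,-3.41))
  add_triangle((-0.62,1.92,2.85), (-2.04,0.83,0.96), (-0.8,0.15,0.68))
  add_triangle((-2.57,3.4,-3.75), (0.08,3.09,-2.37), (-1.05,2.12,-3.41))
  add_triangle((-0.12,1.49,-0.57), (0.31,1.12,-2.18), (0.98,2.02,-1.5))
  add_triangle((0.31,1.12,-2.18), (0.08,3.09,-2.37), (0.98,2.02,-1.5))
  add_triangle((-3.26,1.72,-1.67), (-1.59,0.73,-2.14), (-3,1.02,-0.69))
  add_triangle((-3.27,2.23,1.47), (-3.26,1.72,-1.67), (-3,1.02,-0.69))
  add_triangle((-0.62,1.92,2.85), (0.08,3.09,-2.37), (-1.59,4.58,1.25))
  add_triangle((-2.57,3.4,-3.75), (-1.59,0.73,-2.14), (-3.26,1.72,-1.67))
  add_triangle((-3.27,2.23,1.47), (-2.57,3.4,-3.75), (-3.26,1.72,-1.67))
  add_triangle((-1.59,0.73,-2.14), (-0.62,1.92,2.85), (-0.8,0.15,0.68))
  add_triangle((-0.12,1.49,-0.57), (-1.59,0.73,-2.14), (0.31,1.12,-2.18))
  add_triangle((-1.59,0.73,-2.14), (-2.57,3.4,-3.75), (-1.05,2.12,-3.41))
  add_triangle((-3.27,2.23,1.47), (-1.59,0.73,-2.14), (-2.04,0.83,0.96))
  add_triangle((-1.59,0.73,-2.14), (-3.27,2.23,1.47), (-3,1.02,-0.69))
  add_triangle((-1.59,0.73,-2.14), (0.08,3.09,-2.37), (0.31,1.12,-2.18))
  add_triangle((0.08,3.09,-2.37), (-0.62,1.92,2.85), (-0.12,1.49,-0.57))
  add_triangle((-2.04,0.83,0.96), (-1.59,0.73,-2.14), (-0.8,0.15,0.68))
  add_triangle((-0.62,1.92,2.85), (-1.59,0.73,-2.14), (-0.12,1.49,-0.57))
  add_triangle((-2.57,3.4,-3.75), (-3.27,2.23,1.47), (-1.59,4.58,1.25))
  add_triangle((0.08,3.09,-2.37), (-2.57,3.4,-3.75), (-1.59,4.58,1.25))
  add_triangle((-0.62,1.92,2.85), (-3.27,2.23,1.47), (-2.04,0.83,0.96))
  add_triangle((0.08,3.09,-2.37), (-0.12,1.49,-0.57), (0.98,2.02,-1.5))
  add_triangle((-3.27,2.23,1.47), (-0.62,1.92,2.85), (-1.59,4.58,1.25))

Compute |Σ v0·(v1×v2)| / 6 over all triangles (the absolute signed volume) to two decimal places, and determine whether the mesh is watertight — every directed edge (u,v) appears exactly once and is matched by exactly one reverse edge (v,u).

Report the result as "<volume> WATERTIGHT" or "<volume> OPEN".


Per-triangle v0·(v1×v2)/6:
  t1: -0.5791
  t2: +0.3248
  t3: +1.7921
  t4: -0.4248
  t5: +0.6383
  t6: +0.4554
  t7: +1.1940
  t8: +2.1609
  t9: +1.6161
  t10: +4.1603
  t11: -0.9735
  t12: -0.8510
  t13: +1.0484
  t14: +0.8814
  t15: -1.2024
  t16: +1.3232
  t17: -0.1554
  t18: +0.1638
  t19: -1.5780
  t20: +9.8259
  t21: +7.5248
  t22: +0.8215
  t23: +0.2777
  t24: +4.4620
Σ = +32.9062 → |volume| = 32.91

Directed edges: 72 total, each appears once with its reverse present → watertight.

32.91 WATERTIGHT


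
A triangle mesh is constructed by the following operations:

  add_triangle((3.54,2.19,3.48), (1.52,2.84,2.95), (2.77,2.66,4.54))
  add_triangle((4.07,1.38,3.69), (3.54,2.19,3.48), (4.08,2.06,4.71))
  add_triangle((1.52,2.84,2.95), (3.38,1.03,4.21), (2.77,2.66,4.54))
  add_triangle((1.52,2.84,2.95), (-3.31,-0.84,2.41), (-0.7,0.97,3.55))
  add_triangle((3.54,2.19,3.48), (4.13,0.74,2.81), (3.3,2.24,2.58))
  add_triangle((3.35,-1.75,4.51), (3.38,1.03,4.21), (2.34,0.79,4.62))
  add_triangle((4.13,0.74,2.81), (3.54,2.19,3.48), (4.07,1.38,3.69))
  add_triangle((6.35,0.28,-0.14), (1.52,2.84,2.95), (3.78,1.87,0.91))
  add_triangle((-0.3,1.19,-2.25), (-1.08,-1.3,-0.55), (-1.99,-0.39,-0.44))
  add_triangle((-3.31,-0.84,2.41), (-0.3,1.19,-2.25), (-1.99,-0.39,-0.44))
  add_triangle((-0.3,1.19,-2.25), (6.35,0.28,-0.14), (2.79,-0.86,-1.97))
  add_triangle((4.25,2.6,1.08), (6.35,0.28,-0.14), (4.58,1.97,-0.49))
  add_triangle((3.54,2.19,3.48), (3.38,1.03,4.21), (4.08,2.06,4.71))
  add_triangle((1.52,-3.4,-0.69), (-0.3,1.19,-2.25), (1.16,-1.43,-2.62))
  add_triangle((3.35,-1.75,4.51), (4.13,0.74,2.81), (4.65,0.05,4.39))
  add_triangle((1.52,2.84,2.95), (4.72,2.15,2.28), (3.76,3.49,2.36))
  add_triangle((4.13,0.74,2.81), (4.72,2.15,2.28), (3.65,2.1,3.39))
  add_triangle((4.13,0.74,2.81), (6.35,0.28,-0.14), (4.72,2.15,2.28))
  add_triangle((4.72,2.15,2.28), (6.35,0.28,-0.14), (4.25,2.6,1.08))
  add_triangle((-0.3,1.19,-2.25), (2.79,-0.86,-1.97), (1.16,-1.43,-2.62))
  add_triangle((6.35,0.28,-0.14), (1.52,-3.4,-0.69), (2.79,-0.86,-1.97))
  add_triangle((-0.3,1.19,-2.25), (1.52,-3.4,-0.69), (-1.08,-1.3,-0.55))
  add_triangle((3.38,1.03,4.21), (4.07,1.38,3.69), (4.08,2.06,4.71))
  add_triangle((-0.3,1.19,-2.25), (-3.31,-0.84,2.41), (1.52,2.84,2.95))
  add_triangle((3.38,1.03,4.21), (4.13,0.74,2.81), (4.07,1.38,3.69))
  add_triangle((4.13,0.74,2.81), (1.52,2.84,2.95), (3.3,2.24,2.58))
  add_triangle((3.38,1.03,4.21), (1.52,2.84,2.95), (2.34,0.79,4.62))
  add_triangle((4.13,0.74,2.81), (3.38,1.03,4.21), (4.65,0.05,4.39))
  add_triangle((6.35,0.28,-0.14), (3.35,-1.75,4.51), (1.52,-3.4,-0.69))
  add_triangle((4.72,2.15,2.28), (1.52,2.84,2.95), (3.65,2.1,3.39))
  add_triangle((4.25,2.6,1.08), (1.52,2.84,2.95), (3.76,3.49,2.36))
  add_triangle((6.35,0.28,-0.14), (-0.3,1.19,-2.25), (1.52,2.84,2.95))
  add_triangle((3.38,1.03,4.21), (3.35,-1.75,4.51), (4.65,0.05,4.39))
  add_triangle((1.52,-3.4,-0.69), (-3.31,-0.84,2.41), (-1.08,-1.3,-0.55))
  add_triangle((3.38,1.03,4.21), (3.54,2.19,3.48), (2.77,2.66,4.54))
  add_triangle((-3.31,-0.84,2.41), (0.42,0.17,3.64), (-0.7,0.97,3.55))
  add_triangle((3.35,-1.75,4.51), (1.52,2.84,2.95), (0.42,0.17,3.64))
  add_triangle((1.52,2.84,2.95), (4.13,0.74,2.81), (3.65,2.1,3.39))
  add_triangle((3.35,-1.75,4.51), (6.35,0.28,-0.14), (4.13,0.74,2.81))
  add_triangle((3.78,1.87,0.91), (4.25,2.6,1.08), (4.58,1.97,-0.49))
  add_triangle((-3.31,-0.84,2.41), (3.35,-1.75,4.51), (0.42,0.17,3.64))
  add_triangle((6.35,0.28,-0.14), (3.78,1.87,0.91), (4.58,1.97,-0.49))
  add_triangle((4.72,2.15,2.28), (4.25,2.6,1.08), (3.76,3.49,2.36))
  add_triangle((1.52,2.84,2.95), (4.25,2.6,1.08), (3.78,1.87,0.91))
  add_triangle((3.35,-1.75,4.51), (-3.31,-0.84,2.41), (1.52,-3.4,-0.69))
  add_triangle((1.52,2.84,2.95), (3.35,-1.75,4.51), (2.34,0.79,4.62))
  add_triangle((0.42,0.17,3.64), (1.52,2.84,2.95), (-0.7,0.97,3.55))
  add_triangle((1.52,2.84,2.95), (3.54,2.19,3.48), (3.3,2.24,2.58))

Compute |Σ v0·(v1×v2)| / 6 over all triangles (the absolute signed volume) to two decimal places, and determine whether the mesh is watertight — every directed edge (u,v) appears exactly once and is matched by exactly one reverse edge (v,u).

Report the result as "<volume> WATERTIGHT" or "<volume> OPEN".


121.68 OPEN

Per-triangle v0·(v1×v2)/6:
  t1: +1.2236
  t2: +0.5545
  t3: -0.3782
  t4: +1.5480
  t5: +0.8575
  t6: +2.6766
  t7: +0.5061
  t8: -2.4631
  t9: +0.9171
  t10: +1.1628
  t11: +4.7780
  t12: +3.1895
  t13: -0.1947
  t14: +0.4289
  t15: +0.7811
  t16: +2.1793
  t17: +1.7410
  t18: +4.5545
  t19: +3.6752
  t20: +2.1468
  t21: +6.3198
  t22: +2.3830
  t23: +0.6054
  t24: +6.1756
  t25: +0.5867
  t26: -1.5826
  t27: +2.2376
  t28: +1.3880
  t29: +18.1379
  t30: +1.9861
  t31: -0.2603
  t32: +10.4218
  t33: +2.4480
  t34: +3.0268
  t35: +1.6328
  t36: +2.3918
  t37: +6.0418
  t38: +0.3046
  t39: +8.5330
  t40: -0.4886
  t41: +5.9030
  t42: -2.5600
  t43: +1.6444
  t44: -0.7351
  t45: +13.9153
  t46: -1.9667
  t47: +2.3946
  t48: +0.9148
Σ = +121.6839 → |volume| = 121.68

Directed edges: 144 total; 6 unmatched, e.g. (-1.08,-1.3,-0.55)→(-1.99,-0.39,-0.44) → open.


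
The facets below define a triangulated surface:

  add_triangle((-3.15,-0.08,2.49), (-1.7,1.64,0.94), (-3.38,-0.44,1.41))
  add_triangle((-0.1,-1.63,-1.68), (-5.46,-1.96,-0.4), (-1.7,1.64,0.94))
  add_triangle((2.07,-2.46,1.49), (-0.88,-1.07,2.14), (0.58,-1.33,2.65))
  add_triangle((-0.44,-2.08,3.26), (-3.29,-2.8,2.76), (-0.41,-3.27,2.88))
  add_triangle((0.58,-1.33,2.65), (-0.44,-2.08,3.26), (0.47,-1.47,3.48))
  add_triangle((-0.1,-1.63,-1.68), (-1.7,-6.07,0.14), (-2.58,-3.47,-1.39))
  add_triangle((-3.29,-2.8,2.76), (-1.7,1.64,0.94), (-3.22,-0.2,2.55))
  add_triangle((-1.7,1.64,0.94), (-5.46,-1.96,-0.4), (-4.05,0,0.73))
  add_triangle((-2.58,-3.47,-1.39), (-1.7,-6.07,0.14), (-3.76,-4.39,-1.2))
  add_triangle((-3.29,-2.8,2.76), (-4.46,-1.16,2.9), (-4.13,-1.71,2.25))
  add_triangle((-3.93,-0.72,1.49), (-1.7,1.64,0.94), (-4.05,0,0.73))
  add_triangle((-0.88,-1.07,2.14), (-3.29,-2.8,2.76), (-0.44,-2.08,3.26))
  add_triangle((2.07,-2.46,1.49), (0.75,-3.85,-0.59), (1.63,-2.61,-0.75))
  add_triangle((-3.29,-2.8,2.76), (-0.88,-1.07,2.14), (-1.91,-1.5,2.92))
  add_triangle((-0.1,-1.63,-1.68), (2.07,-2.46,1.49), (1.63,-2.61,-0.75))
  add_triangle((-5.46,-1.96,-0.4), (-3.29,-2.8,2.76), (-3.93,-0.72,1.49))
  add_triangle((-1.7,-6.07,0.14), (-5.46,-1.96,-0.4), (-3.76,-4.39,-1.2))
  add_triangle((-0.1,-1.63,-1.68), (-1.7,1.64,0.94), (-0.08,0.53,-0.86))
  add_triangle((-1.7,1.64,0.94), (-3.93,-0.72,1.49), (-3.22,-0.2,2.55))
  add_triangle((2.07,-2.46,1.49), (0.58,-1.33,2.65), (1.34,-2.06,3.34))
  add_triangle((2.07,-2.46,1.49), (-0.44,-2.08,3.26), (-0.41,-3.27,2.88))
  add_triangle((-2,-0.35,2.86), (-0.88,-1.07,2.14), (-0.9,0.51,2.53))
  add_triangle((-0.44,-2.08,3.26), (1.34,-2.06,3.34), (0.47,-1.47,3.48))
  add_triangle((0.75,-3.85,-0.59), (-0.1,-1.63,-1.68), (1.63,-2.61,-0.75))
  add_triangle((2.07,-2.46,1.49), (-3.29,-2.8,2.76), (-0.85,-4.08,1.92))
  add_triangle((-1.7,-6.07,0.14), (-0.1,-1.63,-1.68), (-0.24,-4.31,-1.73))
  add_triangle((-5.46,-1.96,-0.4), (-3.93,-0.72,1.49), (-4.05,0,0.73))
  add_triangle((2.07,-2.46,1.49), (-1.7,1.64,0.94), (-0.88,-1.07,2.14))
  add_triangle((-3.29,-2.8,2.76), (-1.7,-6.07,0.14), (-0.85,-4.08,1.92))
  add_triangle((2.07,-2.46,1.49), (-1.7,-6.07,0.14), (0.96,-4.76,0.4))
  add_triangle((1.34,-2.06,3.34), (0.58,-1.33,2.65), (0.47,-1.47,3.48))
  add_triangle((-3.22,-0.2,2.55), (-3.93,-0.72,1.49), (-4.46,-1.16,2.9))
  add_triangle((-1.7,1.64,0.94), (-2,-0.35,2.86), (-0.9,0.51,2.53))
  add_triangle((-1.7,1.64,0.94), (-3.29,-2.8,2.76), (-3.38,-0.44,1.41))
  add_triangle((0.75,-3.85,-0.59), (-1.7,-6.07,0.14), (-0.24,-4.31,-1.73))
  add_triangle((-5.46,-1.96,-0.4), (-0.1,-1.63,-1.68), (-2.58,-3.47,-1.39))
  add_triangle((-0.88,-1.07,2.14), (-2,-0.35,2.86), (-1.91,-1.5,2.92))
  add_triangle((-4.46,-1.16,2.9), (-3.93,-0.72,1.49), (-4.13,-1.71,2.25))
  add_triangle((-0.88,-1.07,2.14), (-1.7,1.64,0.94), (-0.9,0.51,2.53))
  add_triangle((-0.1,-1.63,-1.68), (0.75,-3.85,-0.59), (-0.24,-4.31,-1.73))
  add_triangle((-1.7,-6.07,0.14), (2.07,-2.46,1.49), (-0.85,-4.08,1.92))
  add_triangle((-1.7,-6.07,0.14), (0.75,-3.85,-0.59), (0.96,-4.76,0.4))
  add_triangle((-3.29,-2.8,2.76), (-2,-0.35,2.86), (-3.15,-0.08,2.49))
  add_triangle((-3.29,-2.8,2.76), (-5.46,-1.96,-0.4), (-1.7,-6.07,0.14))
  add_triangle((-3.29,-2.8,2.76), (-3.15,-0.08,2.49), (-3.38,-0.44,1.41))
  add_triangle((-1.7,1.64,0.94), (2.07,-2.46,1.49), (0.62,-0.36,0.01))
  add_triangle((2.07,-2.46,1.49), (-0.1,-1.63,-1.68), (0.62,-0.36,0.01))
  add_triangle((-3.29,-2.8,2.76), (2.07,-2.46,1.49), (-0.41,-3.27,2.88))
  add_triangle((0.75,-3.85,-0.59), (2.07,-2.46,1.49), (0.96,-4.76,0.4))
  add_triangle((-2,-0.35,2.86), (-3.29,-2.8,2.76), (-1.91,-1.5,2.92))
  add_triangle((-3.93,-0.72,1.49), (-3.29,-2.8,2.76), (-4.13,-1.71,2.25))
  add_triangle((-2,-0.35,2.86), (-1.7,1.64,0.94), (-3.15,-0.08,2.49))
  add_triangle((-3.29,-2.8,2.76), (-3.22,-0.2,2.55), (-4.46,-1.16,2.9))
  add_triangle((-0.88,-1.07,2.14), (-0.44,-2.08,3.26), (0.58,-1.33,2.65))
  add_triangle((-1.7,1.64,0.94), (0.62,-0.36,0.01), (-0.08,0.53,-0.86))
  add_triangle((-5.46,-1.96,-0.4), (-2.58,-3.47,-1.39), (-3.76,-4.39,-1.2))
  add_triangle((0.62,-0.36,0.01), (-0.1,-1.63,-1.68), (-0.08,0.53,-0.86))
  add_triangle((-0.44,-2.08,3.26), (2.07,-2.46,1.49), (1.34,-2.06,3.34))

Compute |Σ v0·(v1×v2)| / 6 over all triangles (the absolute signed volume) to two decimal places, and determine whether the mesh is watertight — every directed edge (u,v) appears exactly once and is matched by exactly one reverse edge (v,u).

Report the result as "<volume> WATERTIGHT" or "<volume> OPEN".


83.86 WATERTIGHT

Per-triangle v0·(v1×v2)/6:
  t1: +1.1901
  t2: +1.8809
  t3: -1.0166
  t4: +2.2587
  t5: -0.1981
  t6: +3.3246
  t7: -0.4211
  t8: +0.6940
  t9: +1.6463
  t10: +0.9227
  t11: +1.1732
  t12: +0.8020
  t13: +1.7009
  t14: +0.3285
  t15: -0.7871
  t16: +4.5058
  t17: +5.3254
  t18: +0.6650
  t19: +1.6235
  t20: -0.1650
  t21: +1.7851
  t22: +0.5757
  t23: +0.6938
  t24: +1.1231
  t25: +3.1446
  t26: +1.0206
  t27: +1.7068
  t28: +1.2155
  t29: +5.4268
  t30: +2.5149
  t31: -0.0250
  t32: +0.6073
  t33: +1.1345
  t34: -1.7633
  t35: +2.7195
  t36: +2.1299
  t37: +0.2850
  t38: +0.6013
  t39: -0.9372
  t40: +0.7042
  t41: +4.6720
  t42: +2.1115
  t43: +1.7991
  t44: +14.5205
  t45: +1.8291
  t46: +0.2240
  t47: +0.4723
  t48: +0.7027
  t49: +1.1137
  t50: +0.8956
  t51: +0.0401
  t52: +1.0668
  t53: +0.9536
  t54: +0.2664
  t55: +0.1063
  t56: +1.1825
  t57: +0.2337
  t58: +1.5562
Σ = +83.8628 → |volume| = 83.86

Directed edges: 174 total, each appears once with its reverse present → watertight.


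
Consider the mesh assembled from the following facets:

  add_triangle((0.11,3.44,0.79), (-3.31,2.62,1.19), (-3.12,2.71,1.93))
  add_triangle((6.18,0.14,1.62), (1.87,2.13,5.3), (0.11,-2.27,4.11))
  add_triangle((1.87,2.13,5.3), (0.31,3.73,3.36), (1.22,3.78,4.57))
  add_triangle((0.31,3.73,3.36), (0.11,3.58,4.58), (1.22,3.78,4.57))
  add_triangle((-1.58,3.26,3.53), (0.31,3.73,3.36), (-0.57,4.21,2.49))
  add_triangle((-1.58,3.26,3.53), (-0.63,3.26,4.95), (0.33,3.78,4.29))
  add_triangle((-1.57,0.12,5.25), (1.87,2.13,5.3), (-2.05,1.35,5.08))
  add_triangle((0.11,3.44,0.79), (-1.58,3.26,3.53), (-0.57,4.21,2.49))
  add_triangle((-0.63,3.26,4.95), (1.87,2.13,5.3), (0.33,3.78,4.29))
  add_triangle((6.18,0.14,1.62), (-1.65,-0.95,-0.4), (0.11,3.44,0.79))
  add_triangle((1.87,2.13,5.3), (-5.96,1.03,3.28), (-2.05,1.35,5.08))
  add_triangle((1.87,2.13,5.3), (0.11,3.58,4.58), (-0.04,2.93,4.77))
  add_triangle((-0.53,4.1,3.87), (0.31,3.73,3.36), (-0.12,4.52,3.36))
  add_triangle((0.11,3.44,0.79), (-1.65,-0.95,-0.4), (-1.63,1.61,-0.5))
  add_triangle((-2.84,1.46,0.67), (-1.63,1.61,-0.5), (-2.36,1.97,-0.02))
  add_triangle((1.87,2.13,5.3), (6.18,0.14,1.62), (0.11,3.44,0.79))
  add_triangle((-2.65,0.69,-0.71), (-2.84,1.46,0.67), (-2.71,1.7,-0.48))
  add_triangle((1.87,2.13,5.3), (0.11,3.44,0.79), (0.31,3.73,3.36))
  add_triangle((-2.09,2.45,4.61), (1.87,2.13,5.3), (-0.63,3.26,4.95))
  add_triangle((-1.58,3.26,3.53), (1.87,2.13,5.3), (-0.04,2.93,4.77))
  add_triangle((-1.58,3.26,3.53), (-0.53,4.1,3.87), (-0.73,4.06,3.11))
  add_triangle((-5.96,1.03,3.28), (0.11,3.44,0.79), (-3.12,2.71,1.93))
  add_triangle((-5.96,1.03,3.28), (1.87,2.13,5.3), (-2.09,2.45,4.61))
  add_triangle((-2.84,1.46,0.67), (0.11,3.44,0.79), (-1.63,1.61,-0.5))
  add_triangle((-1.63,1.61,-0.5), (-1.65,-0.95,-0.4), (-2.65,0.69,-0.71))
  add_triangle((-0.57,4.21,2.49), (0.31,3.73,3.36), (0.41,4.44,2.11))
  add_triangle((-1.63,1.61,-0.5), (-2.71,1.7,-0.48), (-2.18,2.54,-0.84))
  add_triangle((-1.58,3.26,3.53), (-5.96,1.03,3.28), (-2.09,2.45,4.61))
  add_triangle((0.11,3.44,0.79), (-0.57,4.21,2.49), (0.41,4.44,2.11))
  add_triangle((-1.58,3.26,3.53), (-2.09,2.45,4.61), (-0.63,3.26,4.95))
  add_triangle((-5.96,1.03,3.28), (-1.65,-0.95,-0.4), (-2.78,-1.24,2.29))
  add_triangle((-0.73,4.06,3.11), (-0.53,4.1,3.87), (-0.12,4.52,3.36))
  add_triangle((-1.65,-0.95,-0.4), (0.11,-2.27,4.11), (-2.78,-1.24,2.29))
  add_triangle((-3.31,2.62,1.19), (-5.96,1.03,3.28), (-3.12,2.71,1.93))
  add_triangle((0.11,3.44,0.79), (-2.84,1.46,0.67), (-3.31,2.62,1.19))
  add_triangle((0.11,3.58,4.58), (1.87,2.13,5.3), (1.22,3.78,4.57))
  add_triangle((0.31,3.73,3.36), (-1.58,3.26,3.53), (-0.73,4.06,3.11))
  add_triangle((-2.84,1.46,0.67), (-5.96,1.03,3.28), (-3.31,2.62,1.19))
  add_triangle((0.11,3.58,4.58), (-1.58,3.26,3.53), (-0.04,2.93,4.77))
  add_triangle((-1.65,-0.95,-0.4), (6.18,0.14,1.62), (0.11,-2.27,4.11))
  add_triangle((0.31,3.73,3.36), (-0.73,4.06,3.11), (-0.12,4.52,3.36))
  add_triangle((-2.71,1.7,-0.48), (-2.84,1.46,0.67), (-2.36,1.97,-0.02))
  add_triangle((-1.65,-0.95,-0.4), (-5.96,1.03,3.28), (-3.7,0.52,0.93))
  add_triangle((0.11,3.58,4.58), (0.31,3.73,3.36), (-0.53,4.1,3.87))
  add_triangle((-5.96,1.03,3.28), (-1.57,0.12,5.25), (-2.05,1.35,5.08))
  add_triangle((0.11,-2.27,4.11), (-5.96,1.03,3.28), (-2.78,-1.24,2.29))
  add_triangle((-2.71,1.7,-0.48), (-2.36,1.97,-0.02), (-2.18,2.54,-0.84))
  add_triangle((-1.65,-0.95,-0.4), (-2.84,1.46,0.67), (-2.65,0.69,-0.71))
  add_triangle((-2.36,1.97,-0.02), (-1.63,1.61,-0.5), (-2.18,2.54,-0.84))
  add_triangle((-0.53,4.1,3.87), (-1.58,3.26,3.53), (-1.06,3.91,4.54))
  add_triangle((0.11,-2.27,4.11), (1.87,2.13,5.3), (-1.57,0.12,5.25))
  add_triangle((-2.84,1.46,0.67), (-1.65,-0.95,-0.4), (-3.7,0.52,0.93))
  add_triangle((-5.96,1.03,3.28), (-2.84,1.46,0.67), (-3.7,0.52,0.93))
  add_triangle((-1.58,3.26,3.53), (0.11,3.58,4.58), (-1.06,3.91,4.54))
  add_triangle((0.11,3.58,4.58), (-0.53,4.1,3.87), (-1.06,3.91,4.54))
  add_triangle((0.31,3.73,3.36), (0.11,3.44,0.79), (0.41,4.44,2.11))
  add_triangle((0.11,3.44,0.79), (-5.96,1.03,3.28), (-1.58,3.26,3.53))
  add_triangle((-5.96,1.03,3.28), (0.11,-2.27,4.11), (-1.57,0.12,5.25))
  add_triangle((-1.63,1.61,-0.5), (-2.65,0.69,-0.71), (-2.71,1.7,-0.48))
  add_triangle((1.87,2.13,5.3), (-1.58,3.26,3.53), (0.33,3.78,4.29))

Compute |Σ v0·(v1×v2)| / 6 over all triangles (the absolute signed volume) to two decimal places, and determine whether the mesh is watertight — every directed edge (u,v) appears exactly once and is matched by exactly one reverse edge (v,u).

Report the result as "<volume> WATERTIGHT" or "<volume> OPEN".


127.15 WATERTIGHT

Per-triangle v0·(v1×v2)/6:
  t1: +1.4628
  t2: +20.0337
  t3: -0.6780
  t4: +0.8989
  t5: +1.8379
  t6: +1.5664
  t7: +4.6632
  t8: +0.3472
  t9: +2.9873
  t10: -0.8307
  t11: +3.3698
  t12: +1.2997
  t13: +0.4397
  t14: -0.6323
  t15: -0.1061
  t16: +15.3931
  t17: +0.5501
  t18: +2.0602
  t19: +2.9176
  t20: -0.2742
  t21: +0.6353
  t22: +1.1023
  t23: +4.7013
  t24: +1.7621
  t25: +0.0165
  t26: +1.1138
  t27: -0.0085
  t28: +4.7452
  t29: +0.6745
  t30: +1.7066
  t31: +3.1680
  t32: +0.3562
  t33: +2.3068
  t34: +1.7952
  t35: +0.3224
  t36: +1.9823
  t37: -1.0235
  t38: +1.2085
  t39: +1.0738
  t40: +3.7602
  t41: -0.3036
  t42: +0.3172
  t43: +1.2021
  t44: +0.7129
  t45: +4.9321
  t46: +5.4278
  t47: +0.3111
  t48: +0.8853
  t49: -0.0572
  t50: +0.5008
  t51: +9.5002
  t52: +0.5649
  t53: +1.1709
  t54: +0.0122
  t55: +0.7875
  t56: -0.2655
  t57: +6.6177
  t58: +9.1801
  t59: +0.1566
  t60: -3.2060
Σ = +127.1526 → |volume| = 127.15

Directed edges: 180 total, each appears once with its reverse present → watertight.


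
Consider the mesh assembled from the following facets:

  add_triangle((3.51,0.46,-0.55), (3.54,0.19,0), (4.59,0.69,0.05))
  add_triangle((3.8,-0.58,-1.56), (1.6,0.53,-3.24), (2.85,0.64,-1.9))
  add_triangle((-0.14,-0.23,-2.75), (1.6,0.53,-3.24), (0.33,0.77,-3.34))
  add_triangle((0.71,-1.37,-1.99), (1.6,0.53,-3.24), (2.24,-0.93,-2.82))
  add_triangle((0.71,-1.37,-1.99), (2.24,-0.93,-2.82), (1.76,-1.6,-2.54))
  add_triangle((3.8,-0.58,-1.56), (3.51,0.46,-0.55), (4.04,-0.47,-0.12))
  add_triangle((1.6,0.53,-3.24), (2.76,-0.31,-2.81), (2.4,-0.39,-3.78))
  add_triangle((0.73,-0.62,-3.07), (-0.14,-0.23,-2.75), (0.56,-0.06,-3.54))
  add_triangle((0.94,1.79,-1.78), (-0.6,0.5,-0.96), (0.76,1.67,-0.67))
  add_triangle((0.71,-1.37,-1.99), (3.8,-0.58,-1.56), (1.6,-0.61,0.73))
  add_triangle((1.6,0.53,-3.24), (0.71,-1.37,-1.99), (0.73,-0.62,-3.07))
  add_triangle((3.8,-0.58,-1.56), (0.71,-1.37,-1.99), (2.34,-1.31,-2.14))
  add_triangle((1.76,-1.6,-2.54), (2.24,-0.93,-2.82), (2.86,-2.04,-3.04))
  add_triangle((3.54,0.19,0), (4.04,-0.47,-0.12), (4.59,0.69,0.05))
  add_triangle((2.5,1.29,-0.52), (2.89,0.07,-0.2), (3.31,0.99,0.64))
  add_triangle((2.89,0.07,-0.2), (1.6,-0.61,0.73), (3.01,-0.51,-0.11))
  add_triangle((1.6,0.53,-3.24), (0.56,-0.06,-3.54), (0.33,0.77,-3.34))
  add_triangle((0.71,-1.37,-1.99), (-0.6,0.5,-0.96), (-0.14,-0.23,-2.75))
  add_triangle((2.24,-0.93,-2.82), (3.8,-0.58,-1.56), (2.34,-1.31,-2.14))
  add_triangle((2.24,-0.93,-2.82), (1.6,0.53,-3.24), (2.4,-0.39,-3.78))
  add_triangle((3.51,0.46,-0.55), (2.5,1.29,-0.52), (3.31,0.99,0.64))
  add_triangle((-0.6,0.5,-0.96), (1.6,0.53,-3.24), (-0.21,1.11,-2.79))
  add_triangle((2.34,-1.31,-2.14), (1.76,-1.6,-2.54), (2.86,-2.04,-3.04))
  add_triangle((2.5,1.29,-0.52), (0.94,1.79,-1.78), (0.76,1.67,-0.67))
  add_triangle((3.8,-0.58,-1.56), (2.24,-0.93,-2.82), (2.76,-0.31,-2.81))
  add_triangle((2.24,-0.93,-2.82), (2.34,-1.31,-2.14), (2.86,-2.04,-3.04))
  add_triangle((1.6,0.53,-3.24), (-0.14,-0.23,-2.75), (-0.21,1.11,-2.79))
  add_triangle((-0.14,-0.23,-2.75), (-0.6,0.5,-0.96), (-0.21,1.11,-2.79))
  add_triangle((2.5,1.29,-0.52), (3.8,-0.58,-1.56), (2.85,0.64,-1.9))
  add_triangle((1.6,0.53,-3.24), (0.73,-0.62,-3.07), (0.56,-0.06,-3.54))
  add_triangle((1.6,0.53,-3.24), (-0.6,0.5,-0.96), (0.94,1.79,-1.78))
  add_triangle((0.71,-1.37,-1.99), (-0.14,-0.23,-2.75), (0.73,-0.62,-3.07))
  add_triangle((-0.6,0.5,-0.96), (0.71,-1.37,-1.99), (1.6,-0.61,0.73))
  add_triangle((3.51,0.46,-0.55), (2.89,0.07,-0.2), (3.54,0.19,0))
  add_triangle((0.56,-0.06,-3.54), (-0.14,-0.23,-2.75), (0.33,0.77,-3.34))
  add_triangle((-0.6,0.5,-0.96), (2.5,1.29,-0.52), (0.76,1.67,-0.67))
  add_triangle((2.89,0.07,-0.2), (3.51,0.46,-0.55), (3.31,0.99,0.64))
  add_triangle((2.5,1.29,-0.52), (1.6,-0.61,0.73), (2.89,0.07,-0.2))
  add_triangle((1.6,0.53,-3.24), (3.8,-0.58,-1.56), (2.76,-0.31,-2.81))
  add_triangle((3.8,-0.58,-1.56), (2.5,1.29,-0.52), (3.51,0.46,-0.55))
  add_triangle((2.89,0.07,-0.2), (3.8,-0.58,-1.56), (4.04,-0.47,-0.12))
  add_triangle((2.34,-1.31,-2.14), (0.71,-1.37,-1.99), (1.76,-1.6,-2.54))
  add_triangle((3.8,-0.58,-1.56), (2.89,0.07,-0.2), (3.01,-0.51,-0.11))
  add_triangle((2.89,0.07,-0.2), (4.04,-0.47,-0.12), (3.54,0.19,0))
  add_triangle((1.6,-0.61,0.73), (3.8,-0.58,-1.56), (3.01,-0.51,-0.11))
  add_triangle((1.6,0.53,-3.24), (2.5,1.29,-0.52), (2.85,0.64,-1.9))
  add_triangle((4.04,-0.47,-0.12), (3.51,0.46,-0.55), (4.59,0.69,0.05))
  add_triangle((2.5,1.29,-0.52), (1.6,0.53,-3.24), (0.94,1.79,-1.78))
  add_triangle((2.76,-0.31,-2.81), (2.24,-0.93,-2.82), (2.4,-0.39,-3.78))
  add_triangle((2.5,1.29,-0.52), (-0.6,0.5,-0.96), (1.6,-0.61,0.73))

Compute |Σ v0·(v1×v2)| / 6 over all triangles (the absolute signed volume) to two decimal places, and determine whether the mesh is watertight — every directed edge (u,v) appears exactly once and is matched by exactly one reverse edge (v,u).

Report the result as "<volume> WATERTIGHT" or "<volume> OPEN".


Per-triangle v0·(v1×v2)/6:
  t1: -0.1520
  t2: +1.4008
  t3: -0.6653
  t4: +0.9808
  t5: +0.2256
  t6: +0.8875
  t7: +0.5256
  t8: +0.2191
  t9: +0.2711
  t10: +1.5016
  t11: +0.5544
  t12: -0.0826
  t13: +0.2851
  t14: +0.0111
  t15: -0.6667
  t16: +0.2053
  t17: +0.5988
  t18: +0.0882
  t19: +0.7076
  t20: -0.0607
  t21: +0.6940
  t22: -0.0850
  t23: -0.0575
  t24: +0.5653
  t25: +0.7585
  t26: +0.1857
  t27: +1.1116
  t28: +0.3213
  t29: +1.1175
  t30: +0.4487
  t31: +0.8806
  t32: +0.3538
  t33: -0.3685
  t34: -0.0597
  t35: +0.3019
  t36: -0.4049
  t37: +0.2915
  t38: +0.3894
  t39: +0.6402
  t40: +0.6239
  t41: -0.4064
  t42: +0.0315
  t43: +0.3960
  t44: -0.0750
  t45: +0.2164
  t46: +0.8451
  t47: +0.4763
  t48: +1.7759
  t49: +0.3872
  t50: -0.2904
Σ = +17.9004 → |volume| = 17.90

Directed edges: 150 total, each appears once with its reverse present → watertight.

17.90 WATERTIGHT


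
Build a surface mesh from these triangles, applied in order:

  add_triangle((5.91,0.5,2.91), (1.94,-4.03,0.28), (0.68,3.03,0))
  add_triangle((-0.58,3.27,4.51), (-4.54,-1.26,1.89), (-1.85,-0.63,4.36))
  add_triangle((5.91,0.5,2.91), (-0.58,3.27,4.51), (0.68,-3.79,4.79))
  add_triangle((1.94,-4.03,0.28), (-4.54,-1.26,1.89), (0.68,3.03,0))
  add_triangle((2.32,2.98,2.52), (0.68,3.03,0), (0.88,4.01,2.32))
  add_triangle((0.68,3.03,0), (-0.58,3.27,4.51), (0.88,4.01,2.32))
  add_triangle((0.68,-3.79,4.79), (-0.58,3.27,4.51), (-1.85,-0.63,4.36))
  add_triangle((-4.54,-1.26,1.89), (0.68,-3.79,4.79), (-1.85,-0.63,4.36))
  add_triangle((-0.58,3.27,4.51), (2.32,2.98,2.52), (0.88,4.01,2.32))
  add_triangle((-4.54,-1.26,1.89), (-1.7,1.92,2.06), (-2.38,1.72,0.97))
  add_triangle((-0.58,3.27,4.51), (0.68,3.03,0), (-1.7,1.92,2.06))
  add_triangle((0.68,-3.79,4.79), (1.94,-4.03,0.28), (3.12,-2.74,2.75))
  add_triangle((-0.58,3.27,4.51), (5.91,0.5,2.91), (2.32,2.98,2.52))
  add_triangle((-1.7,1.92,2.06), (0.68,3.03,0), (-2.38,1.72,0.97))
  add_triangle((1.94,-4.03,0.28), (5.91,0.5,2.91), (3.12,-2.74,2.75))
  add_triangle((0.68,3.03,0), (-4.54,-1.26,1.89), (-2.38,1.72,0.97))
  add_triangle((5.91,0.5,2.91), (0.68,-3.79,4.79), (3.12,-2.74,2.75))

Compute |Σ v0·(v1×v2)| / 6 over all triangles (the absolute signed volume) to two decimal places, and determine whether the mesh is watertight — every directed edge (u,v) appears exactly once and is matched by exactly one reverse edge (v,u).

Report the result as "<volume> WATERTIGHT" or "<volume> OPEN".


109.55 OPEN

Per-triangle v0·(v1×v2)/6:
  t1: +3.3602
  t2: +9.6961
  t3: +32.7396
  t4: -3.3168
  t5: +1.9599
  t6: +1.4939
  t7: +10.7320
  t8: +10.3600
  t9: +3.6054
  t10: +2.4735
  t11: +3.4864
  t12: +7.4434
  t13: +8.6454
  t14: +1.8337
  t15: +7.0122
  t16: -0.5546
  t17: +8.5825
Σ = +109.5528 → |volume| = 109.55

Directed edges: 51 total; 9 unmatched, e.g. (0.68,3.03,0)→(5.91,0.5,2.91) → open.


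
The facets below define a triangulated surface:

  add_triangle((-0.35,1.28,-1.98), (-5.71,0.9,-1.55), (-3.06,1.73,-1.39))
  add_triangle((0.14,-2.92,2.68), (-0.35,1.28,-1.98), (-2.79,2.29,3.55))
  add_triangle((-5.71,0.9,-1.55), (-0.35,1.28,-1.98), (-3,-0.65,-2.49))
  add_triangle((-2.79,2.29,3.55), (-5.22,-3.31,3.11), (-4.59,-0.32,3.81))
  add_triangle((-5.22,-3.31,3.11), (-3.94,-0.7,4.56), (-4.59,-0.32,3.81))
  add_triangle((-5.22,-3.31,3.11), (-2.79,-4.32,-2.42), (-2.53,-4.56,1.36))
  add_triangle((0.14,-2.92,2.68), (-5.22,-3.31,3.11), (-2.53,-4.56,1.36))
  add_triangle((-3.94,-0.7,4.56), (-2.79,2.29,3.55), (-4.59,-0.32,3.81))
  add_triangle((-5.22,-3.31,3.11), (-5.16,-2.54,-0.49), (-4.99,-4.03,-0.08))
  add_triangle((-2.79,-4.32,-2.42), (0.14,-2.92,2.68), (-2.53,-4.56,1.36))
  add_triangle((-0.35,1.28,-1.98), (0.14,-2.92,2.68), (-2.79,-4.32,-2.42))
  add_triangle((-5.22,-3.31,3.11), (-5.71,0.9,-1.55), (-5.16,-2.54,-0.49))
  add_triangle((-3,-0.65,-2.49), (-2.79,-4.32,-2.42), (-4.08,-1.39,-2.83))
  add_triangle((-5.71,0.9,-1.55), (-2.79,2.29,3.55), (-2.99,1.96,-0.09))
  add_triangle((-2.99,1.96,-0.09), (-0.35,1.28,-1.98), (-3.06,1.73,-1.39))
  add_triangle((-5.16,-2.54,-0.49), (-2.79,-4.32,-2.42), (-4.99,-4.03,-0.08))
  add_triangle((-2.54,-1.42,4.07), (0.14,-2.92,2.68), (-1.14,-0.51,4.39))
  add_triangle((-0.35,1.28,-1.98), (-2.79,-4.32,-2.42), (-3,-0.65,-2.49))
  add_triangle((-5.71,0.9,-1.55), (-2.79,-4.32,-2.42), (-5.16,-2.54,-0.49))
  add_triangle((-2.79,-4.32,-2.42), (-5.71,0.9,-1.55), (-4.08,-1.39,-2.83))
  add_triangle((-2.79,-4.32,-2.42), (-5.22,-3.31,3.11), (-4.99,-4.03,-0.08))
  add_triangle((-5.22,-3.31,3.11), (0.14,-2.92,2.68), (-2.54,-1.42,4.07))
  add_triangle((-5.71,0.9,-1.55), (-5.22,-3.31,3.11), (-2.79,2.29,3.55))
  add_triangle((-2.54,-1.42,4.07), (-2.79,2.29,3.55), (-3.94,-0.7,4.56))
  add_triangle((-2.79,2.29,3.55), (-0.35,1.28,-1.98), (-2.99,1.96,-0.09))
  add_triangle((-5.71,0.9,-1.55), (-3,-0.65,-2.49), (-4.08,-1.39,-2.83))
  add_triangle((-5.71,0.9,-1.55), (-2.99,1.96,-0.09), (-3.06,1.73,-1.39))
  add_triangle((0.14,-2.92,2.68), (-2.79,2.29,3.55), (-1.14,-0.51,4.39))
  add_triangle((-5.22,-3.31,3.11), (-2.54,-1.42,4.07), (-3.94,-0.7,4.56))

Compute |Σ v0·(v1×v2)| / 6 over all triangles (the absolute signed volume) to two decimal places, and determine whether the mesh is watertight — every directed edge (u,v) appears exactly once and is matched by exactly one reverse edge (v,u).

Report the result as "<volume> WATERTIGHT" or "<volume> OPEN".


123.82 OPEN

Per-triangle v0·(v1×v2)/6:
  t1: +1.5862
  t2: -1.8442
  t3: +3.9675
  t4: -0.4570
  t5: +3.3042
  t6: +10.1704
  t7: +7.4917
  t8: +2.8525
  t9: +4.6290
  t10: +4.4201
  t11: +0.2776
  t12: +10.8649
  t13: +1.0600
  t14: +4.8318
  t15: +0.9503
  t16: +3.9147
  t17: +3.4101
  t18: +3.2094
  t19: +9.4311
  t20: +4.5854
  t21: +3.7002
  t22: +7.1508
  t23: +24.9121
  t24: +2.2718
  t25: +2.3551
  t26: +1.4015
  t27: +1.6493
  t28: -1.9128
  t29: +3.6332
Σ = +123.8168 → |volume| = 123.82

Directed edges: 87 total; 3 unmatched, e.g. (-1.14,-0.51,4.39)→(-2.54,-1.42,4.07) → open.


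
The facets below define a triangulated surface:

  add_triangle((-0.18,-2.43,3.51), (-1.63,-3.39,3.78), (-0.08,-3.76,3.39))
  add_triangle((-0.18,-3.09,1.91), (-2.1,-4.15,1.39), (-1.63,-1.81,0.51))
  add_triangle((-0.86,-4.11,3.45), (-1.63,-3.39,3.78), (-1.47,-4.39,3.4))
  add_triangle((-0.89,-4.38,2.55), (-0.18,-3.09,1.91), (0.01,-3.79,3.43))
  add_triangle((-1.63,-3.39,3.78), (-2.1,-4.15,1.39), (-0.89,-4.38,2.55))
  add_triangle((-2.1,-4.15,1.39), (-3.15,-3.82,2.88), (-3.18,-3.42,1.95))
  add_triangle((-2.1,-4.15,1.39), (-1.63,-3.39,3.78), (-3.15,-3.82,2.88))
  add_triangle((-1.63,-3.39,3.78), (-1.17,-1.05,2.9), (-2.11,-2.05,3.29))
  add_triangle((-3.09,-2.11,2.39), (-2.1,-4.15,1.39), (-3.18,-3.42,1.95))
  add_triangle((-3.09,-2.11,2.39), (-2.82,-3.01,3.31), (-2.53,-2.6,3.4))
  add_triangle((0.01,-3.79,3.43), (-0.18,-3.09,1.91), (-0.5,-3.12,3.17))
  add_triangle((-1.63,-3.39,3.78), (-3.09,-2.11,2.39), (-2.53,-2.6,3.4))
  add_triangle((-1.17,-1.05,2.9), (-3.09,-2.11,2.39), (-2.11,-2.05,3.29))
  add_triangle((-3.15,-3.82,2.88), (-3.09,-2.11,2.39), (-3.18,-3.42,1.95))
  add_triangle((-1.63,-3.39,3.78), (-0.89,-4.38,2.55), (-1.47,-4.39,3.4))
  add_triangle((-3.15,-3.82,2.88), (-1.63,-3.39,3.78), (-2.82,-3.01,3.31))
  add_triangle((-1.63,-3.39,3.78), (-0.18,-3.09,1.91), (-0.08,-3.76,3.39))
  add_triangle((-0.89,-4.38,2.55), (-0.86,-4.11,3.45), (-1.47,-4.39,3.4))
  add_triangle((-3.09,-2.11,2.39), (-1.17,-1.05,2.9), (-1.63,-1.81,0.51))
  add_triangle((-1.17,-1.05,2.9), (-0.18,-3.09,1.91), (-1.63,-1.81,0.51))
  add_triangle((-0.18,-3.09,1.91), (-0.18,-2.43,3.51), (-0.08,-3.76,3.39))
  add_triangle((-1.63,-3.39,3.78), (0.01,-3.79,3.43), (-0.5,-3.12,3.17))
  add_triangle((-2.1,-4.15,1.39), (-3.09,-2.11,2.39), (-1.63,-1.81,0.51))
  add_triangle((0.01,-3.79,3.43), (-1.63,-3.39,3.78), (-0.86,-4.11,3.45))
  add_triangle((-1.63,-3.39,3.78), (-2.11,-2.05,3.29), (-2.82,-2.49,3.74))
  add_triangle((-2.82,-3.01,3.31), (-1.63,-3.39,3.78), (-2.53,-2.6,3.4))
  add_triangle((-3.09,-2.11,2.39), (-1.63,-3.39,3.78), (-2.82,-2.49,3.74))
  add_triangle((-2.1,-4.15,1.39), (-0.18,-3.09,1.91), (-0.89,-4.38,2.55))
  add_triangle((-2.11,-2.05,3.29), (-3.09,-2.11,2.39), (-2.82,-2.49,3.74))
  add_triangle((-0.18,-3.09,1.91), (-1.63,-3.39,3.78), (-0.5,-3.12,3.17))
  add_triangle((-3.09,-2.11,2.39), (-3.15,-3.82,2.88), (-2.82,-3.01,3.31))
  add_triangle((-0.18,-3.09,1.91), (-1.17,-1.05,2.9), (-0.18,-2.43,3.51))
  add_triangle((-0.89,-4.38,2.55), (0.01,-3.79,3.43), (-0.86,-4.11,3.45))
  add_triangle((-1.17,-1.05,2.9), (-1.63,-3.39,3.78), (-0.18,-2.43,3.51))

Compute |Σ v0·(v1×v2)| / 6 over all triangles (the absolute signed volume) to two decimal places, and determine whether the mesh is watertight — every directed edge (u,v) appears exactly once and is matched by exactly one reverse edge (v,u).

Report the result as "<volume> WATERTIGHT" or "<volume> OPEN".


11.86 WATERTIGHT

Per-triangle v0·(v1×v2)/6:
  t1: +1.2296
  t2: -0.3401
  t3: +0.5327
  t4: +0.3368
  t5: +2.3622
  t6: +0.9273
  t7: +2.3206
  t8: +0.7211
  t9: -0.5622
  t10: +0.2988
  t11: -0.3258
  t12: -0.5604
  t13: +0.4115
  t14: +0.7233
  t15: -0.1821
  t16: +1.0356
  t17: +0.9070
  t18: +0.4307
  t19: -0.8132
  t20: -2.1150
  t21: -0.1649
  t22: +0.1300
  t23: +0.9660
  t24: +0.6708
  t25: +0.3086
  t26: +0.4219
  t27: +1.0957
  t28: +0.2336
  t29: -0.0072
  t30: -0.6398
  t31: +0.7226
  t32: -1.1021
  t33: +0.6243
  t34: +1.2665
Σ = +11.8644 → |volume| = 11.86

Directed edges: 102 total, each appears once with its reverse present → watertight.


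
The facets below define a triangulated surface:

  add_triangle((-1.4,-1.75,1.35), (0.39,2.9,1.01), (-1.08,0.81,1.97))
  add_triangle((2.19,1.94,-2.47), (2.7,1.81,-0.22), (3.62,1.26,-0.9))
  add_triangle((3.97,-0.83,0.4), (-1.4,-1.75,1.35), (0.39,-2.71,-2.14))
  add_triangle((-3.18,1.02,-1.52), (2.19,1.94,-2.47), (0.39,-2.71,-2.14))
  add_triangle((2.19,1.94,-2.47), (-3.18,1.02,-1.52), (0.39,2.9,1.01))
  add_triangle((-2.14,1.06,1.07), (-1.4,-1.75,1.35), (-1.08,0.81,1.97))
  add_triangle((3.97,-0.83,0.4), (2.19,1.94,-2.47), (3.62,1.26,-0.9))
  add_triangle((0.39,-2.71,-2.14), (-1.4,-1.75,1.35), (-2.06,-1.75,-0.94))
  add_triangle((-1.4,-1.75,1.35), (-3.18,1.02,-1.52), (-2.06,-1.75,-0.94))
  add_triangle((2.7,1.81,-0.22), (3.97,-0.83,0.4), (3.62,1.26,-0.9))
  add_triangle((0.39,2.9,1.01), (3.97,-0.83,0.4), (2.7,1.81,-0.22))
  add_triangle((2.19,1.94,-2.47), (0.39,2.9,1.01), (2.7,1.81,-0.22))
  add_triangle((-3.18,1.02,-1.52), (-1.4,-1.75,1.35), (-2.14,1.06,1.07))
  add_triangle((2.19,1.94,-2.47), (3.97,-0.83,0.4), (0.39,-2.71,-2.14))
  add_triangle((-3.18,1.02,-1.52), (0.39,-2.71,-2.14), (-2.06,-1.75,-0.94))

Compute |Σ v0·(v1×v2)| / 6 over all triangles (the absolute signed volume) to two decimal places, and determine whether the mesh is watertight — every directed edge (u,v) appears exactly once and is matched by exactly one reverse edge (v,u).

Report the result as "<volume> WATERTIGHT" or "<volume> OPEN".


Per-triangle v0·(v1×v2)/6:
  t1: +0.1759
  t2: +1.3316
  t3: +5.5387
  t4: +8.0762
  t5: +6.7919
  t6: +1.3100
  t7: +1.5840
  t8: +2.5229
  t9: +2.5279
  t10: +1.3304
  t11: +2.4958
  t12: +2.9421
  t13: +2.8391
  t14: +8.1371
  t15: +3.0336
Σ = +50.6372 → |volume| = 50.64

Directed edges: 45 total; 7 unmatched, e.g. (-1.4,-1.75,1.35)→(0.39,2.9,1.01) → open.

50.64 OPEN


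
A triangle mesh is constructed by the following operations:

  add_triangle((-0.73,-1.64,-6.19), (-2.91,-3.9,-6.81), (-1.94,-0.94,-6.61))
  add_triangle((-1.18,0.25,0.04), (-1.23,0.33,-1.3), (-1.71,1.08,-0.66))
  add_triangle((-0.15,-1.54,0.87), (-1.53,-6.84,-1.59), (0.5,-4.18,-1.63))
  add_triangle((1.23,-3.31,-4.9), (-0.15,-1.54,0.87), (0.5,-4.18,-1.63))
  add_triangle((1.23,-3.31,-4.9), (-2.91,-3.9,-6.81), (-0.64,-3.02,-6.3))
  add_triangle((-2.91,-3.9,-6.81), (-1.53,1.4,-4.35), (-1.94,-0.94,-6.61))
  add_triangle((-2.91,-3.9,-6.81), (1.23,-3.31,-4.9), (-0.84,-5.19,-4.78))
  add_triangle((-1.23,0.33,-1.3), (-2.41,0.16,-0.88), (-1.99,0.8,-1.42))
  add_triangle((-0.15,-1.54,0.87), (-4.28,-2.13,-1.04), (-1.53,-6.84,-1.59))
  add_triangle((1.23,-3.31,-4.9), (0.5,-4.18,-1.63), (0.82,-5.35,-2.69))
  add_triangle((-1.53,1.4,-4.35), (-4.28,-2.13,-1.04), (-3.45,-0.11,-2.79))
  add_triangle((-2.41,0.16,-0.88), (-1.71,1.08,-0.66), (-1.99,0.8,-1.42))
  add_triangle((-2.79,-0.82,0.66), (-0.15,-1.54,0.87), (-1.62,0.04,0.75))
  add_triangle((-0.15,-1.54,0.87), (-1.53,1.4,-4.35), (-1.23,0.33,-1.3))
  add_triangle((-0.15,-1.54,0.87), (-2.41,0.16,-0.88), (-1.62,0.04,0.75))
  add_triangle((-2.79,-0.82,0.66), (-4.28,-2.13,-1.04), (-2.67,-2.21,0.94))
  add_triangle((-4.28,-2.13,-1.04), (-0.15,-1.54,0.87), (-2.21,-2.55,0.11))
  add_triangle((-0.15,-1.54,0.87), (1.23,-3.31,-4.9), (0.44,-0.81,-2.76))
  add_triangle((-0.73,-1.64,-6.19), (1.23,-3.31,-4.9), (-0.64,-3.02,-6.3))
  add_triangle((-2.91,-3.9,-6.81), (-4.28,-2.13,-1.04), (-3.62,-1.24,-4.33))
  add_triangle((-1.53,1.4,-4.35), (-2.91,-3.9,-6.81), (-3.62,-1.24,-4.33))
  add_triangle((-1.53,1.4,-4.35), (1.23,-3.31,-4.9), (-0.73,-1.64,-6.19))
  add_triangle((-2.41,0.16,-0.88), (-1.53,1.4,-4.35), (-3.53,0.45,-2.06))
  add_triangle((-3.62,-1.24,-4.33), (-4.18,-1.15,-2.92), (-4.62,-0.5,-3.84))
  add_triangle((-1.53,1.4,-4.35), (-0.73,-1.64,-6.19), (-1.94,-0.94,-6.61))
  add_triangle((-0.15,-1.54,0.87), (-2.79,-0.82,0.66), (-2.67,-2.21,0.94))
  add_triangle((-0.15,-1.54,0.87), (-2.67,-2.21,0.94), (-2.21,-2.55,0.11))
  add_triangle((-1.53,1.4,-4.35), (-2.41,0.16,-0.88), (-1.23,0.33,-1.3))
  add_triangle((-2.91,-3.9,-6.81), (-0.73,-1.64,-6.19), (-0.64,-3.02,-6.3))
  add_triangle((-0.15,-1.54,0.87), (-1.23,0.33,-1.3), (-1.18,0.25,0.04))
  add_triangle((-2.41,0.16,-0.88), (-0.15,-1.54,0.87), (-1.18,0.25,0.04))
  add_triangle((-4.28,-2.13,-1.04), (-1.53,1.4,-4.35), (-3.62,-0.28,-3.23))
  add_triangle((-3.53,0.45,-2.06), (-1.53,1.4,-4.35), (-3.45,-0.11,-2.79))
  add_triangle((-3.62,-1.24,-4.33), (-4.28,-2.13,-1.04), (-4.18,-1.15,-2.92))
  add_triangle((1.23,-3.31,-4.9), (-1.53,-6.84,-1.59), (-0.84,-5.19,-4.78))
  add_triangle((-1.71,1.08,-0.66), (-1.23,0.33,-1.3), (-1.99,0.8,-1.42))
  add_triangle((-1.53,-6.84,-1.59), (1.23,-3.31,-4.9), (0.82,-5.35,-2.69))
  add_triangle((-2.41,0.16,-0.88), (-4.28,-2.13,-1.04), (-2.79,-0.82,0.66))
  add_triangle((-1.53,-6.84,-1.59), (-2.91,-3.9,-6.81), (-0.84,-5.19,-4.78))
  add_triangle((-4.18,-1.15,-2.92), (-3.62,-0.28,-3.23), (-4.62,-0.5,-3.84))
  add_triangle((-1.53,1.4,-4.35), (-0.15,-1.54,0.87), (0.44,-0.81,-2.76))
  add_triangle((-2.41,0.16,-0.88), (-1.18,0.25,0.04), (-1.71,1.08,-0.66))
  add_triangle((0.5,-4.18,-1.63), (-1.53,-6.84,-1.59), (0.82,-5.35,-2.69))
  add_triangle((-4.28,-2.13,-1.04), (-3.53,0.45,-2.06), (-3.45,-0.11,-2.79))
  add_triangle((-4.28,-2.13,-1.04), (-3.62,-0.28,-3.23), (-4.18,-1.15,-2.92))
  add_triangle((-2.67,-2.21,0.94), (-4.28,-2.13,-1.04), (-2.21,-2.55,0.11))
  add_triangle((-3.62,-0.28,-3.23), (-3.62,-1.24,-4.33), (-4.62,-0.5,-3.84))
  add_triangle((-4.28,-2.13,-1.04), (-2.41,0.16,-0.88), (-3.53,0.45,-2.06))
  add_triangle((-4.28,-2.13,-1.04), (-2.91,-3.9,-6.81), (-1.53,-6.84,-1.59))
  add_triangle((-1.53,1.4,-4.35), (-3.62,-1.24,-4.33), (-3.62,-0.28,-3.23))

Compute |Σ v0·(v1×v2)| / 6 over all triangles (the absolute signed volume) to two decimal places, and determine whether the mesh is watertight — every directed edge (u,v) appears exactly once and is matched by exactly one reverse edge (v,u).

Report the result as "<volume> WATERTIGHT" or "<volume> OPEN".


114.83 OPEN

Per-triangle v0·(v1×v2)/6:
  t1: +4.2724
  t2: -0.1796
  t3: +2.1548
  t4: +0.0141
  t5: +3.3915
  t6: +2.8446
  t7: +8.5647
  t8: +0.1591
  t9: +5.2038
  t10: -0.1019
  t11: +1.5510
  t12: +0.2596
  t13: +0.4554
  t14: -0.6767
  t15: -0.8101
  t16: +1.4853
  t17: -0.2614
  t18: -0.3804
  t19: +2.3058
  t20: +8.4791
  t21: +8.2787
  t22: +2.6500
  t23: +0.0737
  t24: +1.0717
  t25: +2.2047
  t26: +0.3386
  t27: +0.6830
  t28: -0.0656
  t29: +3.1589
  t30: -0.4029
  t31: +0.3569
  t32: -0.6940
  t33: +1.6689
  t34: +1.5268
  t35: +6.5159
  t36: +0.0244
  t37: +6.2475
  t38: +1.4168
  t39: +10.4608
  t40: -0.0711
  t41: -1.8502
  t42: +0.1852
  t43: +0.8526
  t44: +1.6941
  t45: +0.5072
  t46: +1.2368
  t47: +0.2582
  t48: +0.7024
  t49: +24.3319
  t50: +2.7365
Σ = +114.8296 → |volume| = 114.83

Directed edges: 150 total; 6 unmatched, e.g. (-1.62,0.04,0.75)→(-2.79,-0.82,0.66) → open.
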